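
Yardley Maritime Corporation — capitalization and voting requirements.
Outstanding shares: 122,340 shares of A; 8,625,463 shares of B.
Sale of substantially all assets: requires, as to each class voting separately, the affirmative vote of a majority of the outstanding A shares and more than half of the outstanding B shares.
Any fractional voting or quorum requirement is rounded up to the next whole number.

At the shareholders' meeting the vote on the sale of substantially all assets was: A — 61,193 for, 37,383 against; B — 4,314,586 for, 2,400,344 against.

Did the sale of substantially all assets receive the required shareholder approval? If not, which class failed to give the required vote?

A: a majority of 122340 is 61171; 61,171 required, 61,193 in favor — approved.
B: a majority of 8625463 is 4312732; 4,312,732 required, 4,314,586 in favor — approved.

Approved — every class gave the required vote.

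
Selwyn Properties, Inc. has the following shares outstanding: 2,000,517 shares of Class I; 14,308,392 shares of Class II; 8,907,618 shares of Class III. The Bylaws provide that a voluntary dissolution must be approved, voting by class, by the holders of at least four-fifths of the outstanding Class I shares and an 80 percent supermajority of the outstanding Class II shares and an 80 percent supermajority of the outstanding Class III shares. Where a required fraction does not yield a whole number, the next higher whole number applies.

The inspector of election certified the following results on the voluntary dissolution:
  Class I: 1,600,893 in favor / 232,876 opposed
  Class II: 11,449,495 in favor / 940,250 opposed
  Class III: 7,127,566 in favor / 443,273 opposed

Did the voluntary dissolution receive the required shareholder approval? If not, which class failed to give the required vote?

Approved — every class gave the required vote.

Class I: 4/5 of 2000517 = 1600413.60, rounded up to 1600414; 1,600,414 required, 1,600,893 in favor — approved.
Class II: 4/5 of 14308392 = 11446713.60, rounded up to 11446714; 11,446,714 required, 11,449,495 in favor — approved.
Class III: 4/5 of 8907618 = 7126094.40, rounded up to 7126095; 7,126,095 required, 7,127,566 in favor — approved.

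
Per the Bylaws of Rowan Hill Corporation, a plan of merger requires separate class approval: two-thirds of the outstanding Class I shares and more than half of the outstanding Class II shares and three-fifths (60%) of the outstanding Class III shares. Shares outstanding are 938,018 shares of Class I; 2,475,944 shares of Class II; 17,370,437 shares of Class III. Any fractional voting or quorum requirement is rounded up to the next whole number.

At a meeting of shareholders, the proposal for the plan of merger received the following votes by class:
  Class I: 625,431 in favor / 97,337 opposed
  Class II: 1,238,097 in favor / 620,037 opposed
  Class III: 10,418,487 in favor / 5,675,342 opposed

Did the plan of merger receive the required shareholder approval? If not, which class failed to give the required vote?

Not approved — the Class III shares did not give the required vote.

Class I: 2/3 of 938018 = 625345.33, rounded up to 625346; 625,346 required, 625,431 in favor — approved.
Class II: a majority of 2475944 is 1237973; 1,237,973 required, 1,238,097 in favor — approved.
Class III: 3/5 of 17370437 = 10422262.20, rounded up to 10422263; 10,422,263 required, 10,418,487 in favor — not approved.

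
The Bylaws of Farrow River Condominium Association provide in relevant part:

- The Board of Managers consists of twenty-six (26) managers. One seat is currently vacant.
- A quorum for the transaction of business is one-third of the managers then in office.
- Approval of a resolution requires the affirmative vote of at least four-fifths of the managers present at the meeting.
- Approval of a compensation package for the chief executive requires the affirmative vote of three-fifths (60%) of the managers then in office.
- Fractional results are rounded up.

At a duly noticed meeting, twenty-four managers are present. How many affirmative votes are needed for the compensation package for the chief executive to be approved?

15

The compensation package for the chief executive requires three-fifths of the managers then in office (25).
3/5 of 25 = 15.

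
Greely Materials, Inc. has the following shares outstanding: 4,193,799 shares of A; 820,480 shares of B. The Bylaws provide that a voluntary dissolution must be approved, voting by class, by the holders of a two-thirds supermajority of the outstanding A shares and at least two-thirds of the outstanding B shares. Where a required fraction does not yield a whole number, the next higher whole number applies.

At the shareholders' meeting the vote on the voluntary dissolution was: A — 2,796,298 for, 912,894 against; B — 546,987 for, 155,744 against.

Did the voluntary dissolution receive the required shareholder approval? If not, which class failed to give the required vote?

A: 2/3 of 4193799 = 2795866; 2,795,866 required, 2,796,298 in favor — approved.
B: 2/3 of 820480 = 546986.67, rounded up to 546987; 546,987 required, 546,987 in favor — approved.

Approved — every class gave the required vote.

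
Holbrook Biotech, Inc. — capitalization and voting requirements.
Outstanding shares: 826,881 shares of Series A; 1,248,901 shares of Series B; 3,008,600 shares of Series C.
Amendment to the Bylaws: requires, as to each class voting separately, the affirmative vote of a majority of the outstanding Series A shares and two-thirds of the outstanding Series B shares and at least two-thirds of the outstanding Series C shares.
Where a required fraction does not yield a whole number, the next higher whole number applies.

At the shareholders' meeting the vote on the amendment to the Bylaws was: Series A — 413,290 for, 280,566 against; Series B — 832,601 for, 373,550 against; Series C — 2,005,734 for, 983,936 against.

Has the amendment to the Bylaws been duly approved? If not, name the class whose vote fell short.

Not approved — the Series A shares did not give the required vote.

Series A: a majority of 826881 is 413441; 413,441 required, 413,290 in favor — not approved.
Series B: 2/3 of 1248901 = 832600.67, rounded up to 832601; 832,601 required, 832,601 in favor — approved.
Series C: 2/3 of 3008600 = 2005733.33, rounded up to 2005734; 2,005,734 required, 2,005,734 in favor — approved.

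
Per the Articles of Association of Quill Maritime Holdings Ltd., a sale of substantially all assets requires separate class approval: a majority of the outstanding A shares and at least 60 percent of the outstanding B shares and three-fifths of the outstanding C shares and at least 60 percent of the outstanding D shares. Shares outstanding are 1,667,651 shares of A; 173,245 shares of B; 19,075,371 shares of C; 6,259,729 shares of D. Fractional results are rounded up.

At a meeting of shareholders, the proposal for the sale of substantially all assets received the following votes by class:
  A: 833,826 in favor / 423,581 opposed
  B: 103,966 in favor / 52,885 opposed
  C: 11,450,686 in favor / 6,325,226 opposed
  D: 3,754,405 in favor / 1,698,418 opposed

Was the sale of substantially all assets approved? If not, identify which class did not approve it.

Not approved — the D shares did not give the required vote.

A: a majority of 1667651 is 833826; 833,826 required, 833,826 in favor — approved.
B: 3/5 of 173245 = 103947; 103,947 required, 103,966 in favor — approved.
C: 3/5 of 19075371 = 11445222.60, rounded up to 11445223; 11,445,223 required, 11,450,686 in favor — approved.
D: 3/5 of 6259729 = 3755837.40, rounded up to 3755838; 3,755,838 required, 3,754,405 in favor — not approved.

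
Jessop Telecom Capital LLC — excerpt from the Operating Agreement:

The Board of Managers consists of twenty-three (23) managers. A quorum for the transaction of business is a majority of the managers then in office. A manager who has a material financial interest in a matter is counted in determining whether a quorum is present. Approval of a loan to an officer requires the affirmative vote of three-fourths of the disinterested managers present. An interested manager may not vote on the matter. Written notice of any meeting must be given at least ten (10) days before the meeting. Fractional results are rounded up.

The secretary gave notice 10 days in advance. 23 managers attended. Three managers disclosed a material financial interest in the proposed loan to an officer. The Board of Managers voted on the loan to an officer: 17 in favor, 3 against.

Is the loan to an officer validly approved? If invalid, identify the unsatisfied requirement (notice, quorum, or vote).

Notice: 10 days given; 10 required (10 ≥ 10). Satisfied.
Quorum: 23 present (interested managers count toward quorum); quorum is 12. Satisfied.
Vote: the loan to an officer requires three-fourths of the disinterested managers present (23 − 3 = 20). 3/4 of 20 = 15, so 15 affirmative votes are needed; 17 voted in favor. Satisfied.

Valid — all requirements satisfied.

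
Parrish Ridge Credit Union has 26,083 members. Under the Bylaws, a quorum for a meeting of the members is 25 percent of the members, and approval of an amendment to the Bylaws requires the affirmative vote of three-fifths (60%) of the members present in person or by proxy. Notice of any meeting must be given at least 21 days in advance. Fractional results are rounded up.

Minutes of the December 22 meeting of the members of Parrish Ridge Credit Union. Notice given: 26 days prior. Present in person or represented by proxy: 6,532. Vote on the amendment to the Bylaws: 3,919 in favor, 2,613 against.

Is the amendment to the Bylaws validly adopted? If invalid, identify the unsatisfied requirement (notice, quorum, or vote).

Invalid — vote requirement not satisfied.

Notice: 26 days given; 21 required. Satisfied.
Quorum: 25% of 26,083 = 6,520.75, rounded up to 6,521; 6,532 present. Satisfied.
Vote: requires three-fifths of those present (6,532); 3/5 of 6532 = 3919.20, rounded up to 3920, so 3,920 needed; 3,919 in favor. Not satisfied.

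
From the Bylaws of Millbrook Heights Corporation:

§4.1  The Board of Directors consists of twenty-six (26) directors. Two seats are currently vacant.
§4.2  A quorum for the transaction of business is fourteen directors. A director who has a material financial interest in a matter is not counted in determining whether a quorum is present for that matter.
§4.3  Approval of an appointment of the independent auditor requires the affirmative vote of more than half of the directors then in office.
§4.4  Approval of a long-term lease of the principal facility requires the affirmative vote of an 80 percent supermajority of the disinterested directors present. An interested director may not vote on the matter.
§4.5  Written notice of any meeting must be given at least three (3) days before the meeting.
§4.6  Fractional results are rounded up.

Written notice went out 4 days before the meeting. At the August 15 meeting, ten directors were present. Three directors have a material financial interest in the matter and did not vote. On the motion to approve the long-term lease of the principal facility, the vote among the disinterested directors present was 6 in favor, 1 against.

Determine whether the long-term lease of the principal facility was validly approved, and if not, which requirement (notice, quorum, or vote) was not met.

Notice: 4 days given; 3 required (4 ≥ 3). Satisfied.
Quorum: 10 present, but the 3 interested directors do not count, leaving 7. Quorum is 14. Not satisfied.
Vote: the long-term lease of the principal facility requires four-fifths of the disinterested directors present (10 − 3 = 7). 4/5 of 7 = 5.60, rounded up to 6, so 6 affirmative votes are needed; 6 voted in favor. Satisfied. (Moot — without a quorum no business can be validly transacted.)

Invalid — quorum requirement not satisfied.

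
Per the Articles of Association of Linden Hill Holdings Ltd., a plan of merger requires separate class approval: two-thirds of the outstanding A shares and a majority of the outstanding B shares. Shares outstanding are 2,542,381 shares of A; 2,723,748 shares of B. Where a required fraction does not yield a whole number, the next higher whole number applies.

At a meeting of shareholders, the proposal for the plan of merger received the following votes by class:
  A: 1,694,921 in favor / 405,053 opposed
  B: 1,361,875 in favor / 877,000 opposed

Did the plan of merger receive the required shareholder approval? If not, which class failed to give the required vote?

A: 2/3 of 2542381 = 1694920.67, rounded up to 1694921; 1,694,921 required, 1,694,921 in favor — approved.
B: a majority of 2723748 is 1361875; 1,361,875 required, 1,361,875 in favor — approved.

Approved — every class gave the required vote.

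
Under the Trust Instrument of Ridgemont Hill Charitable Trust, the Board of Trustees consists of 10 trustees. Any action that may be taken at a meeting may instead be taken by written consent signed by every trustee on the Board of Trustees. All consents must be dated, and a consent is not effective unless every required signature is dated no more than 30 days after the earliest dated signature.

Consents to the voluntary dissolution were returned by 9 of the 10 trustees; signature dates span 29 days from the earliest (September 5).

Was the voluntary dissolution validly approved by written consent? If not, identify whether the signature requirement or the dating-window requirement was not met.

Signatures required: all of 10 — unanimous means all 10, so 10 needed; 9 signed. Insufficient.
Dating window: the latest signature is 29 days after the earliest; the limit is 30 days. Within the window.

Not effective — insufficient signatures.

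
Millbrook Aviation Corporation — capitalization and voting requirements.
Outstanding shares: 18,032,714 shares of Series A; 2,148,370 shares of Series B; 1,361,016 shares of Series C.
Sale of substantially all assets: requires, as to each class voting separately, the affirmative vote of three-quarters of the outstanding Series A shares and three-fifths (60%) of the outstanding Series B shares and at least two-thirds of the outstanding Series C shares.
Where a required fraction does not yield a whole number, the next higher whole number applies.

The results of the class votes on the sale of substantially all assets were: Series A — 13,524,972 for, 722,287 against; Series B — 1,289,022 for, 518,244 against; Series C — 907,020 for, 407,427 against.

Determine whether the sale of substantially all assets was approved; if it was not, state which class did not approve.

Series A: 3/4 of 18032714 = 13524535.50, rounded up to 13524536; 13,524,536 required, 13,524,972 in favor — approved.
Series B: 3/5 of 2148370 = 1289022; 1,289,022 required, 1,289,022 in favor — approved.
Series C: 2/3 of 1361016 = 907344; 907,344 required, 907,020 in favor — not approved.

Not approved — the Series C shares did not give the required vote.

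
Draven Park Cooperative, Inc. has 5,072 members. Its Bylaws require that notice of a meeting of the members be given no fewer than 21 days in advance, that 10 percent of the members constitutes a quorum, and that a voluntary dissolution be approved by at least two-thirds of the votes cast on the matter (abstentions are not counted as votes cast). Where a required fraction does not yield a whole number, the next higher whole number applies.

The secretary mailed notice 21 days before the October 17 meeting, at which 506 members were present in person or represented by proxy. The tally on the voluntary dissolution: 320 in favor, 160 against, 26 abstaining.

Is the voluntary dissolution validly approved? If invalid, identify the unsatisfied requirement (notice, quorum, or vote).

Notice: 21 days given; 21 required. Satisfied.
Quorum: 10% of 5,072 = 507.20, rounded up to 508; 506 present. Not satisfied.
Vote: requires two-thirds of the votes cast (506 − 26 abstaining = 480); 2/3 of 480 = 320, so 320 needed; 320 in favor. Satisfied.

Invalid — quorum requirement not satisfied.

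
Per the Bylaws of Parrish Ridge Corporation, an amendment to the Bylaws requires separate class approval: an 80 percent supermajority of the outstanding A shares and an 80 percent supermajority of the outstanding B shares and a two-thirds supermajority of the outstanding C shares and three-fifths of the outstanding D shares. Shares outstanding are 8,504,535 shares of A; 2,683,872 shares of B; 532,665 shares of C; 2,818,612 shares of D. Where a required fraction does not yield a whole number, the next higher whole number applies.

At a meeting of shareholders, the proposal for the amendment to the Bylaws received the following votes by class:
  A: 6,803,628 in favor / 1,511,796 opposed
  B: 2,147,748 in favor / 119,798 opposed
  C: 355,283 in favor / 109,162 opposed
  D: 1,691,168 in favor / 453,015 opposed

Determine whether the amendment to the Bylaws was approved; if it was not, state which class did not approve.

A: 4/5 of 8504535 = 6803628; 6,803,628 required, 6,803,628 in favor — approved.
B: 4/5 of 2683872 = 2147097.60, rounded up to 2147098; 2,147,098 required, 2,147,748 in favor — approved.
C: 2/3 of 532665 = 355110; 355,110 required, 355,283 in favor — approved.
D: 3/5 of 2818612 = 1691167.20, rounded up to 1691168; 1,691,168 required, 1,691,168 in favor — approved.

Approved — every class gave the required vote.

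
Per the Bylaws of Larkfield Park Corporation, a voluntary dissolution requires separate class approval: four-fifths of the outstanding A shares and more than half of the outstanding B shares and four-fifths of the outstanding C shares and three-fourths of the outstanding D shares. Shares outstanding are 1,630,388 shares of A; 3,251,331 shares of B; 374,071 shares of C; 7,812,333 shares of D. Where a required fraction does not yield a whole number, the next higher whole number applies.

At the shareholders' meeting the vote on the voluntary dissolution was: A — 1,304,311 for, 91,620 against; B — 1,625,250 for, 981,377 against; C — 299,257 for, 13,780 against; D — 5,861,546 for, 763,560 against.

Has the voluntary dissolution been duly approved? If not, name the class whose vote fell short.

A: 4/5 of 1630388 = 1304310.40, rounded up to 1304311; 1,304,311 required, 1,304,311 in favor — approved.
B: a majority of 3251331 is 1625666; 1,625,666 required, 1,625,250 in favor — not approved.
C: 4/5 of 374071 = 299256.80, rounded up to 299257; 299,257 required, 299,257 in favor — approved.
D: 3/4 of 7812333 = 5859249.75, rounded up to 5859250; 5,859,250 required, 5,861,546 in favor — approved.

Not approved — the B shares did not give the required vote.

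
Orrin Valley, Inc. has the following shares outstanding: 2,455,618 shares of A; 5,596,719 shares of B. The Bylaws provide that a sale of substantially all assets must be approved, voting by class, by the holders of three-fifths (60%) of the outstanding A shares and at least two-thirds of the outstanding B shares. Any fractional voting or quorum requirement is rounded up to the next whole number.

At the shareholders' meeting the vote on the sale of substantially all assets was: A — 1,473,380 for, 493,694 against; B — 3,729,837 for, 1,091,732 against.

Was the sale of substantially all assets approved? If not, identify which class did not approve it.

A: 3/5 of 2455618 = 1473370.80, rounded up to 1473371; 1,473,371 required, 1,473,380 in favor — approved.
B: 2/3 of 5596719 = 3731146; 3,731,146 required, 3,729,837 in favor — not approved.

Not approved — the B shares did not give the required vote.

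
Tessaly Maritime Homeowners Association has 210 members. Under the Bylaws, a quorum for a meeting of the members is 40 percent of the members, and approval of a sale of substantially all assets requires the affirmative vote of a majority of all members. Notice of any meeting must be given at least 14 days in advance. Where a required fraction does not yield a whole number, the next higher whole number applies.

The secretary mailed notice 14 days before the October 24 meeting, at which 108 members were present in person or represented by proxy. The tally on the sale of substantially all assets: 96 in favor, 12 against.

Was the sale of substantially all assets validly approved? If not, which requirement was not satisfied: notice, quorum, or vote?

Invalid — vote requirement not satisfied.

Notice: 14 days given; 14 required. Satisfied.
Quorum: 40% of 210 = 84; 108 present. Satisfied.
Vote: requires a majority of all members (210); a majority of 210 is 106, so 106 needed; 96 in favor. Not satisfied.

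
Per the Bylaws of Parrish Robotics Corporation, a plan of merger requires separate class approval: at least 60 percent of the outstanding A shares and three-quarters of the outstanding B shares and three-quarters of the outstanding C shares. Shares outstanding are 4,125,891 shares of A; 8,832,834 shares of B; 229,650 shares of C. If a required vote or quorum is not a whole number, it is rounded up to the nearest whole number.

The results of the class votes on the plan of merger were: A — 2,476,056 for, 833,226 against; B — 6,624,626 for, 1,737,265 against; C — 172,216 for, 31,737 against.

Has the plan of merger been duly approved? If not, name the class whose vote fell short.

Not approved — the C shares did not give the required vote.

A: 3/5 of 4125891 = 2475534.60, rounded up to 2475535; 2,475,535 required, 2,476,056 in favor — approved.
B: 3/4 of 8832834 = 6624625.50, rounded up to 6624626; 6,624,626 required, 6,624,626 in favor — approved.
C: 3/4 of 229650 = 172237.50, rounded up to 172238; 172,238 required, 172,216 in favor — not approved.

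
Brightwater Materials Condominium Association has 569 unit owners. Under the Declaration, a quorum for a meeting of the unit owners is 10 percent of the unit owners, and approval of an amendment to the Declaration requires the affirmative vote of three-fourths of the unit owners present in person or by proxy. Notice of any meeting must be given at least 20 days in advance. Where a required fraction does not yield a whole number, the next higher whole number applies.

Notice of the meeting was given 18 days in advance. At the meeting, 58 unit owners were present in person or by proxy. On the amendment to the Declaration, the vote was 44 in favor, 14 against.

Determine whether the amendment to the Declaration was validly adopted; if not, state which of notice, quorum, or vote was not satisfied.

Notice: 18 days given; 20 required. Not satisfied.
Quorum: 10% of 569 = 56.90, rounded up to 57; 58 present. Satisfied.
Vote: requires three-fourths of those present (58); 3/4 of 58 = 43.50, rounded up to 44, so 44 needed; 44 in favor. Satisfied.

Invalid — notice requirement not satisfied.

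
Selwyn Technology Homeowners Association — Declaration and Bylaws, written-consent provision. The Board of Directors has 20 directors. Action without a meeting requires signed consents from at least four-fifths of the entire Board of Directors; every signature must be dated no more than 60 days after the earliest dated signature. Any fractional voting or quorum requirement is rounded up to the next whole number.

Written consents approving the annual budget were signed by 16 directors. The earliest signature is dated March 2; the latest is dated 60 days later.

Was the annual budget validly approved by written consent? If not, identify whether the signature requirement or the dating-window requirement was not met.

Effective — both the signature and dating-window requirements are satisfied.

Signatures required: at least four-fifths of 20 — 4/5 of 20 = 16, so 16 needed; 16 signed. Sufficient.
Dating window: the latest signature is 60 days after the earliest; the limit is 60 days. Within the window.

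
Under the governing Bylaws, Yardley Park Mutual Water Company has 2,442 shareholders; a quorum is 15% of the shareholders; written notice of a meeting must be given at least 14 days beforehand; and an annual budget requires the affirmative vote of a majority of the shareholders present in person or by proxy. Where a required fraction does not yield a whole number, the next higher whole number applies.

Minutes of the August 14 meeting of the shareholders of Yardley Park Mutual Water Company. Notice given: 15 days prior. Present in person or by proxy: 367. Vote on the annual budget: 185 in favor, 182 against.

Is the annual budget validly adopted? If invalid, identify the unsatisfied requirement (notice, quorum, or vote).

Notice: 15 days given; 14 required. Satisfied.
Quorum: 15% of 2,442 = 366.30, rounded up to 367; 367 present. Satisfied.
Vote: requires a majority of those present (367); a majority of 367 is 184, so 184 needed; 185 in favor. Satisfied.

Valid — all requirements satisfied.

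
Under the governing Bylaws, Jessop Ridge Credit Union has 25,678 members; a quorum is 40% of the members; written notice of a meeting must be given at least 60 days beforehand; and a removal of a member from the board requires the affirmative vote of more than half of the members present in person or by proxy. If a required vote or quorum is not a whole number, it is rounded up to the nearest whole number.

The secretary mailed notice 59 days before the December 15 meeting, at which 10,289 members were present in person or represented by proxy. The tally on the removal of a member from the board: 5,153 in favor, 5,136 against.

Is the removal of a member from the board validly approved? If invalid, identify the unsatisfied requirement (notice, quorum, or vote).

Notice: 59 days given; 60 required. Not satisfied.
Quorum: 40% of 25,678 = 10,271.20, rounded up to 10,272; 10,289 present. Satisfied.
Vote: requires a majority of those present (10,289); a majority of 10289 is 5145, so 5,145 needed; 5,153 in favor. Satisfied.

Invalid — notice requirement not satisfied.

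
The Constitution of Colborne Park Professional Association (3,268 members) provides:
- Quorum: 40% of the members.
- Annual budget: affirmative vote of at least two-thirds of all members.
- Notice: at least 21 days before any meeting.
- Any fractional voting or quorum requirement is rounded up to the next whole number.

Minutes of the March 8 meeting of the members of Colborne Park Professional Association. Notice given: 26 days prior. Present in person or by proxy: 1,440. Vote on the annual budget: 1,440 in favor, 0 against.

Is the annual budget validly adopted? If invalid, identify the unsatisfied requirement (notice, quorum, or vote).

Invalid — vote requirement not satisfied.

Notice: 26 days given; 21 required. Satisfied.
Quorum: 40% of 3,268 = 1,307.20, rounded up to 1,308; 1,440 present. Satisfied.
Vote: requires two-thirds of all members (3,268); 2/3 of 3268 = 2178.67, rounded up to 2179, so 2,179 needed; 1,440 in favor. Not satisfied.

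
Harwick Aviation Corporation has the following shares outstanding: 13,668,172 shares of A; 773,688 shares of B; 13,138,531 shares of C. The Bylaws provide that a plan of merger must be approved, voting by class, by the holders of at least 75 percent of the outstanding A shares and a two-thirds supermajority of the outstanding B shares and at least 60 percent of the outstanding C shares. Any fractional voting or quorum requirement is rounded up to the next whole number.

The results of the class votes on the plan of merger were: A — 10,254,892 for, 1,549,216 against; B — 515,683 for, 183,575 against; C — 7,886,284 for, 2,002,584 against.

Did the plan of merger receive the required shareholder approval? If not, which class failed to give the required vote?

Not approved — the B shares did not give the required vote.

A: 3/4 of 13668172 = 10251129; 10,251,129 required, 10,254,892 in favor — approved.
B: 2/3 of 773688 = 515792; 515,792 required, 515,683 in favor — not approved.
C: 3/5 of 13138531 = 7883118.60, rounded up to 7883119; 7,883,119 required, 7,886,284 in favor — approved.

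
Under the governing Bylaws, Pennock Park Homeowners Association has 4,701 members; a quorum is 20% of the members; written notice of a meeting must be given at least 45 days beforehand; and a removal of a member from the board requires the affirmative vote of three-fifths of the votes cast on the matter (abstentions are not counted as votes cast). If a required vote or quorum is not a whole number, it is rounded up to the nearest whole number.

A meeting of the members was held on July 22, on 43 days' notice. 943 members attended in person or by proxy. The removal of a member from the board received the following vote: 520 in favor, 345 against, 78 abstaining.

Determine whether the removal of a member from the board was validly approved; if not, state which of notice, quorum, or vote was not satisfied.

Notice: 43 days given; 45 required. Not satisfied.
Quorum: 20% of 4,701 = 940.20, rounded up to 941; 943 present. Satisfied.
Vote: requires three-fifths of the votes cast (943 − 78 abstaining = 865); 3/5 of 865 = 519, so 519 needed; 520 in favor. Satisfied.

Invalid — notice requirement not satisfied.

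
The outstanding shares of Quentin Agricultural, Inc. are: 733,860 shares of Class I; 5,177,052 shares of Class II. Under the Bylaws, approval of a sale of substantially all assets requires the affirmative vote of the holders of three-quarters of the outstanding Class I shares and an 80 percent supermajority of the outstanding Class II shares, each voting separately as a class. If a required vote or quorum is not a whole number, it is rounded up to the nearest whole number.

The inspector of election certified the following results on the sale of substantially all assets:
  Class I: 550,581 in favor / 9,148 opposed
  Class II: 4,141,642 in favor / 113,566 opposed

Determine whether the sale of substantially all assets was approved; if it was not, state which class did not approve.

Approved — every class gave the required vote.

Class I: 3/4 of 733860 = 550395; 550,395 required, 550,581 in favor — approved.
Class II: 4/5 of 5177052 = 4141641.60, rounded up to 4141642; 4,141,642 required, 4,141,642 in favor — approved.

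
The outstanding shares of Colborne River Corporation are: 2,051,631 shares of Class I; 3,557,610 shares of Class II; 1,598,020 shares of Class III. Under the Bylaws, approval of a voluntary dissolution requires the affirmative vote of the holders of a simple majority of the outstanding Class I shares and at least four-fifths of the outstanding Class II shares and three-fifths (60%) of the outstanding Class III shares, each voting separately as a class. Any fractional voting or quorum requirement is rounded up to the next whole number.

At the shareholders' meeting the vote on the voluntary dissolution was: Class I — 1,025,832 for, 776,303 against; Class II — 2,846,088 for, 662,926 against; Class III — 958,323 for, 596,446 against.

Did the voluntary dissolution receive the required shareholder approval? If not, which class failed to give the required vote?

Class I: a majority of 2051631 is 1025816; 1,025,816 required, 1,025,832 in favor — approved.
Class II: 4/5 of 3557610 = 2846088; 2,846,088 required, 2,846,088 in favor — approved.
Class III: 3/5 of 1598020 = 958812; 958,812 required, 958,323 in favor — not approved.

Not approved — the Class III shares did not give the required vote.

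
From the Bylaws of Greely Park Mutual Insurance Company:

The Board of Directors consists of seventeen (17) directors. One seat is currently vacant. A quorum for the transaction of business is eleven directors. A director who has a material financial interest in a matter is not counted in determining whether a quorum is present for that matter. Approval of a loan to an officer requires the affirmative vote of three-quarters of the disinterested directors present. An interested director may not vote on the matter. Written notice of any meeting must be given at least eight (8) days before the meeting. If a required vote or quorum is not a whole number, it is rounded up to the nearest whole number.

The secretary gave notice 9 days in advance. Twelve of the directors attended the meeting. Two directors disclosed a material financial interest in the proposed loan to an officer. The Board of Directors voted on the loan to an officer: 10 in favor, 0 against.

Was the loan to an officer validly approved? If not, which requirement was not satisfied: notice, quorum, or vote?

Notice: 9 days given; 8 required (9 ≥ 8). Satisfied.
Quorum: 12 present, but the 2 interested directors do not count, leaving 10. Quorum is 11. Not satisfied.
Vote: the loan to an officer requires three-fourths of the disinterested directors present (12 − 2 = 10). 3/4 of 10 = 7.50, rounded up to 8, so 8 affirmative votes are needed; 10 voted in favor. Satisfied. (Moot — without a quorum no business can be validly transacted.)

Invalid — quorum requirement not satisfied.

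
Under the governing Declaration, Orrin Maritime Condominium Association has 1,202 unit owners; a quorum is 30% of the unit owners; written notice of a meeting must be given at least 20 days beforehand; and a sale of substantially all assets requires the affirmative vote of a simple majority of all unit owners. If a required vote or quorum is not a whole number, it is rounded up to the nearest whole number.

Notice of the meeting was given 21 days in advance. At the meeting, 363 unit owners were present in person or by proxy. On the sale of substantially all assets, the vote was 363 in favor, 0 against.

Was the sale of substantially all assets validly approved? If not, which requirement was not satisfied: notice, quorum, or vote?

Invalid — vote requirement not satisfied.

Notice: 21 days given; 20 required. Satisfied.
Quorum: 30% of 1,202 = 360.60, rounded up to 361; 363 present. Satisfied.
Vote: requires a majority of all unit owners (1,202); a majority of 1202 is 602, so 602 needed; 363 in favor. Not satisfied.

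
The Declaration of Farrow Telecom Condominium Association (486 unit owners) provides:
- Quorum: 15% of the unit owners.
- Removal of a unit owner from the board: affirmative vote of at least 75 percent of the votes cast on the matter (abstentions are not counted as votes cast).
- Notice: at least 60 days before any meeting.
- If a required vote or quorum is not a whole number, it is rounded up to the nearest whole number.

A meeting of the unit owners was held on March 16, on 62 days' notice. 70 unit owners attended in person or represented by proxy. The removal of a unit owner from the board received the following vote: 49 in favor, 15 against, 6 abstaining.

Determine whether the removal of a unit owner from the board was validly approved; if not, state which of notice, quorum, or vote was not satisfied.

Notice: 62 days given; 60 required. Satisfied.
Quorum: 15% of 486 = 72.90, rounded up to 73; 70 present. Not satisfied.
Vote: requires three-fourths of the votes cast (70 − 6 abstaining = 64); 3/4 of 64 = 48, so 48 needed; 49 in favor. Satisfied.

Invalid — quorum requirement not satisfied.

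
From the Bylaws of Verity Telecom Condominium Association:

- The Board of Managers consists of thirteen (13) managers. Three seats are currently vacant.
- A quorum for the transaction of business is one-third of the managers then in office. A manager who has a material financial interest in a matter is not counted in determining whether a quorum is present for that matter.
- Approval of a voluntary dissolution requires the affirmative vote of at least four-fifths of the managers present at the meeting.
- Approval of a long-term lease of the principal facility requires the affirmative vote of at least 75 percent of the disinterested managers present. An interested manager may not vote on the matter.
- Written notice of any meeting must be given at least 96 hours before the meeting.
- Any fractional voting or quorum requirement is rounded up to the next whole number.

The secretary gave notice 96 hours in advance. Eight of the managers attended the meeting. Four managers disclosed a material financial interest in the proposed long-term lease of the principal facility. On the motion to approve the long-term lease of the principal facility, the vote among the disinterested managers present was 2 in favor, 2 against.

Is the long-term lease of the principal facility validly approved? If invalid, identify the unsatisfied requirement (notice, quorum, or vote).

Invalid — vote requirement not satisfied.

Notice: 96 hours given; 96 required (96 ≥ 96). Satisfied.
Quorum: 8 present, but the 4 interested managers do not count, leaving 4. Quorum is 4. Satisfied.
Vote: the long-term lease of the principal facility requires three-fourths of the disinterested managers present (8 − 4 = 4). 3/4 of 4 = 3, so 3 affirmative votes are needed; 2 voted in favor. Not satisfied.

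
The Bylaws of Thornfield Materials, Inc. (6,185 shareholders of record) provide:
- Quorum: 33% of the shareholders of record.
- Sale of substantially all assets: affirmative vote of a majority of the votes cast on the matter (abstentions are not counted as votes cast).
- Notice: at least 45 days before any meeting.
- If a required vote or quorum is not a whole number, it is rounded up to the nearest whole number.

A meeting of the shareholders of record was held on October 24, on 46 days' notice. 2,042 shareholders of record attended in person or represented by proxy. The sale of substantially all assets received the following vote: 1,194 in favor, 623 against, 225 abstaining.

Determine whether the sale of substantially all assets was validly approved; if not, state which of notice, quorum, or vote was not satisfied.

Notice: 46 days given; 45 required. Satisfied.
Quorum: 33% of 6,185 = 2,041.05, rounded up to 2,042; 2,042 present. Satisfied.
Vote: requires a majority of the votes cast (2,042 − 225 abstaining = 1,817); a majority of 1817 is 909, so 909 needed; 1,194 in favor. Satisfied.

Valid — all requirements satisfied.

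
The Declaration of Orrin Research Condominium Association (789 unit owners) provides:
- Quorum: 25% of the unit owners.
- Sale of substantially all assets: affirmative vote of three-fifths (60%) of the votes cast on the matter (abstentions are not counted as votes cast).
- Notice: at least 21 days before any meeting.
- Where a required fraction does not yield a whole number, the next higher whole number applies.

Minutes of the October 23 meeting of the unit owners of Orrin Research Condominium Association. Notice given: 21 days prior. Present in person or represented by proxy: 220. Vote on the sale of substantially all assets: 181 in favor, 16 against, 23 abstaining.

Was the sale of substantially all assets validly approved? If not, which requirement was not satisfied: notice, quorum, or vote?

Valid — all requirements satisfied.

Notice: 21 days given; 21 required. Satisfied.
Quorum: 25% of 789 = 197.25, rounded up to 198; 220 present. Satisfied.
Vote: requires three-fifths of the votes cast (220 − 23 abstaining = 197); 3/5 of 197 = 118.20, rounded up to 119, so 119 needed; 181 in favor. Satisfied.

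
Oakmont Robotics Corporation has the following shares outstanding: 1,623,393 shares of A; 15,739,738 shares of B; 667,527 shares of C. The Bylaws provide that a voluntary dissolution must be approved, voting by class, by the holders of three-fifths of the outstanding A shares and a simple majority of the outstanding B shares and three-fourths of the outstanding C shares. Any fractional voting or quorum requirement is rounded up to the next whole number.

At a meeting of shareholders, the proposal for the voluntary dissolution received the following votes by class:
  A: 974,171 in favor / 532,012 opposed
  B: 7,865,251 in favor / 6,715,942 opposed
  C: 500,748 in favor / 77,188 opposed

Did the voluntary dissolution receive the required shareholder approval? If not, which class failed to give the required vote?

A: 3/5 of 1623393 = 974035.80, rounded up to 974036; 974,036 required, 974,171 in favor — approved.
B: a majority of 15739738 is 7869870; 7,869,870 required, 7,865,251 in favor — not approved.
C: 3/4 of 667527 = 500645.25, rounded up to 500646; 500,646 required, 500,748 in favor — approved.

Not approved — the B shares did not give the required vote.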